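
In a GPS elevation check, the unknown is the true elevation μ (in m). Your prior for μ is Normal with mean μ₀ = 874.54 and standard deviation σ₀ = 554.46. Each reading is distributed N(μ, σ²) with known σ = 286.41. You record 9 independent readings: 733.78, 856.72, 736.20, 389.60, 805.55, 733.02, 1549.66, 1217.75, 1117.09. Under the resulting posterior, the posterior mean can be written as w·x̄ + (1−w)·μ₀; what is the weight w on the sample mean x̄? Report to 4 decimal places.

0.9712

For Normal data with known variance σ², a Normal(μ₀, σ₀²) prior on μ is conjugate. Posterior precision = 1/σ₀² + n/σ²; posterior mean is the precision-weighted average of μ₀ and x̄.
σ₀² = 554.46² = 307425.8916, σ² = 286.41² = 82030.6881. Prior precision 1/σ₀² = 1/307425.8916; data precision n/σ² = 9/82030.6881.
w = (n/σ²)/(1/σ₀² + n/σ²) = n·σ₀²/(σ² + n·σ₀²) = 9·307425.8916/(82030.6881 + 9·307425.8916) = 2766833.0244/2848863.7125 = 0.9712.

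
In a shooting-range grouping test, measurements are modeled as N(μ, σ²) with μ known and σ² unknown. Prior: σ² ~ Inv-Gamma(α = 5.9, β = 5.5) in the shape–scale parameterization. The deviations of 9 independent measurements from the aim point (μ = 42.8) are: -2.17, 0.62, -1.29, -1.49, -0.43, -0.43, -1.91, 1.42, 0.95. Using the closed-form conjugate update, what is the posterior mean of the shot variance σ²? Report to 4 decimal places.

With known mean μ and an Inverse-Gamma(α, β) prior on σ², the Normal likelihood is conjugate: posterior is Inv-Gamma(α + n/2, β + Σ(xᵢ−μ)²/2).
Σ(xᵢ−μ)² = (-2.17)² + (0.62)² + (-1.29)² + (-1.49)² + (-0.43)² + (-0.43)² + (-1.91)² + (1.42)² + (0.95)² = 15.9143.
Posterior: Inv-Gamma(5.9 + 9/2, 5.5 + 15.9143/2) = Inv-Gamma(10.40, 13.45715).
E[σ²|data] = β/(α−1) = 13.45715/9.40 = 1.4316.

1.4316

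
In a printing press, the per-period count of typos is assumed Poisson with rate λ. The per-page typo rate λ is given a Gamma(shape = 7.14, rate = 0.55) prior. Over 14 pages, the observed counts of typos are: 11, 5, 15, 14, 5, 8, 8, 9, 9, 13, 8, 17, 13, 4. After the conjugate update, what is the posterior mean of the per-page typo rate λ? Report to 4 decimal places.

10.0440

With a Gamma(shape α, rate β) prior, the Poisson likelihood is conjugate: the posterior is Gamma(α + ΣXᵢ, β + n).
Sum of counts S = 139 over n = 14 pages.
Posterior: Gamma(α+S, β+n) = Gamma(7.14+139, 0.55+14) = Gamma(146.14, 14.55).
Posterior mean = α/β = 146.14/14.55 = 10.0440.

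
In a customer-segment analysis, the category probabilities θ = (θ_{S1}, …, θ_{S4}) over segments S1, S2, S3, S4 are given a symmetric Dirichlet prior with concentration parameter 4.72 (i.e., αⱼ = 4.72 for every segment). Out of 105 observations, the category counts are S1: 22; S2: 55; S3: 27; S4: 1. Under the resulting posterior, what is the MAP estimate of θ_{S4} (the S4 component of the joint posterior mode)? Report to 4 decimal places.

The Dirichlet prior is conjugate to the Multinomial likelihood: each posterior αⱼ = prior αⱼ + observed count nⱼ.
Posterior concentration: (26.72, 59.72, 31.72, 5.72), total = 123.88.
Joint mode component: (α_{S4}−1)/(Σα−K) = 4.72/119.88 = 0.0394.

0.0394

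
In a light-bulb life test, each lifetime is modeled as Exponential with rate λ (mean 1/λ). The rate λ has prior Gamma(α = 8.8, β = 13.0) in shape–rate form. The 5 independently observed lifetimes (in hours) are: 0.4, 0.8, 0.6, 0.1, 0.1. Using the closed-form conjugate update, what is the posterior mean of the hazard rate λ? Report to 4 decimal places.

0.9200

With a Gamma(shape α, rate β) prior on the exponential rate λ, the posterior after n observations with total T = Σxᵢ is Gamma(α+n, β+T).
Sum of observations T = 2.0 hours; n = 5.
Posterior: Gamma(8.8+5, 13.0+2.0) = Gamma(13.8, 15.0).
Posterior mean of λ = α/β = 13.8/15.0 = 0.9200.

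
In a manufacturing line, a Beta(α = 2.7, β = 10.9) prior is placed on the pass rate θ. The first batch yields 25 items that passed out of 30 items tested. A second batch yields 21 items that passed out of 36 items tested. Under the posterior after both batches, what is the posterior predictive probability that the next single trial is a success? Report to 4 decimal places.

The Beta prior is conjugate to a Binomial/Bernoulli likelihood; the update adds successes to α and failures to β.
After batch 1: Beta(2.7+25, 10.9+5) = Beta(27.7, 15.9).
After batch 2: Beta(27.7+21, 15.9+15) = Beta(48.7, 30.9).
For a single future Bernoulli trial, P(success | data) = α/(α+β) = 0.6118.

0.6118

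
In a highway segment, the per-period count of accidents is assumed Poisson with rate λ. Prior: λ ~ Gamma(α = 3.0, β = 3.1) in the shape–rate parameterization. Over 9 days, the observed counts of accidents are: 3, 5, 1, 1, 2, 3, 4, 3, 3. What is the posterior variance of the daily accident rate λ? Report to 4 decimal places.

With a Gamma(shape α, rate β) prior, the Poisson likelihood is conjugate: the posterior is Gamma(α + ΣXᵢ, β + n).
Sum of counts S = 25 over n = 9 days.
Posterior: Gamma(α+S, β+n) = Gamma(3.0+25, 3.1+9) = Gamma(28.0, 12.1).
Var = α/β² = 28.0/12.1² = 0.1912.

0.1912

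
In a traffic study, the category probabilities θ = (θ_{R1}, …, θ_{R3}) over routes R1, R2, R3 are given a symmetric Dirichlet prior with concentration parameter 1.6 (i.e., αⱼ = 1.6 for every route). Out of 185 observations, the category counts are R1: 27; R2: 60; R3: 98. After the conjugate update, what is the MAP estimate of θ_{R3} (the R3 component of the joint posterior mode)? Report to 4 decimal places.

0.5278

The Dirichlet prior is conjugate to the Multinomial likelihood: each posterior αⱼ = prior αⱼ + observed count nⱼ.
Posterior concentration: (28.6, 61.6, 99.6), total = 189.8.
Joint mode component: (α_{R3}−1)/(Σα−K) = 98.6/186.8 = 0.5278.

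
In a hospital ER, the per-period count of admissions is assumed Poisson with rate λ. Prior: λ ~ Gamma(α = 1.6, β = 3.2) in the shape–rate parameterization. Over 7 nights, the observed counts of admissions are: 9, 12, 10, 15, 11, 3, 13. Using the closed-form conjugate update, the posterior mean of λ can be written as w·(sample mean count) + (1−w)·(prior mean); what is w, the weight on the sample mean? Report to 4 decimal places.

0.6863

With a Gamma(shape α, rate β) prior, the Poisson likelihood is conjugate: the posterior is Gamma(α + ΣXᵢ, β + n).
Posterior mean = (α₀+S)/(β₀+n) = [n/(β₀+n)]·(S/n) + [β₀/(β₀+n)]·(α₀/β₀), so only n and β₀ enter the weight.
Weight on data w = n/(β₀+n) = 7/(3.2+7) = 7/10.2 = 0.6863.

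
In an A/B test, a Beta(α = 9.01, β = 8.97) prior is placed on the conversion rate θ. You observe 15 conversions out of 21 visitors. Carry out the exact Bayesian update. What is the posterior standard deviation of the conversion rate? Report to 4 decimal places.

The Beta prior is conjugate to a Binomial/Bernoulli likelihood; the update adds successes to α and failures to β.
Posterior: Beta(α+k, β+n−k) = Beta(9.01+15, 8.97+6) = Beta(24.01, 14.97).
Var = αβ/((α+β)²(α+β+1)) = 24.01·14.97/(38.98²·39.98) = 0.00591681; SD = √0.00591681 = 0.0769.

0.0769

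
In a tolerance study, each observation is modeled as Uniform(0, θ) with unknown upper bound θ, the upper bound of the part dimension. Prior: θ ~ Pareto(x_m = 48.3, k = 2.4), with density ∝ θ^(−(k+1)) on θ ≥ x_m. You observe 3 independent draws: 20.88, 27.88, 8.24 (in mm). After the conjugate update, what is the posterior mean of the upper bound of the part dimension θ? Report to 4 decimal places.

A Pareto(scale x_m, shape k) prior on the upper bound θ of Uniform(0, θ) is conjugate: posterior is Pareto(max(x_m, max xᵢ), k + n).
Sample maximum = 27.88; prior scale x_m = 48.3 → posterior scale = max = 48.30.
Posterior shape = 2.4 + 3 = 5.4.
E[θ|data] = k·x_m/(k−1) = 5.4·48.30/4.4 = 59.2773.

59.2773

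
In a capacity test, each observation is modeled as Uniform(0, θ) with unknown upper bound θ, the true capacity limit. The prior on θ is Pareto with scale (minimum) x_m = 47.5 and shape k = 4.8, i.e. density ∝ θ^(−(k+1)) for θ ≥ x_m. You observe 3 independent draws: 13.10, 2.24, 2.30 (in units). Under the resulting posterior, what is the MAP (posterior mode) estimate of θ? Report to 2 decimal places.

47.50

A Pareto(scale x_m, shape k) prior on the upper bound θ of Uniform(0, θ) is conjugate: posterior is Pareto(max(x_m, max xᵢ), k + n).
Sample maximum = 13.10; prior scale x_m = 47.5 → posterior scale = max = 47.50.
Posterior shape = 4.8 + 3 = 7.8.
The Pareto density is decreasing on [x_m, ∞), so the mode is x_m = 47.50.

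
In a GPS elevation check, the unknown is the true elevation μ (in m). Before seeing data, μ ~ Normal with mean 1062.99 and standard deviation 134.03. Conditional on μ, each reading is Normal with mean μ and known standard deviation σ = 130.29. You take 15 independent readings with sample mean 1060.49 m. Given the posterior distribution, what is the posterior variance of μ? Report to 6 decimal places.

For Normal data with known variance σ², a Normal(μ₀, σ₀²) prior on μ is conjugate. Posterior precision = 1/σ₀² + n/σ²; posterior mean is the precision-weighted average of μ₀ and x̄.
σ₀² = 134.03² = 17964.0409, σ² = 130.29² = 16975.4841; σ² + n·σ₀² = 16975.4841 + 15·17964.0409 = 286436.0976.
Posterior precision = 1/σ₀² + n/σ² = 1/17964.0409 + 15/16975.4841 = (σ² + n·σ₀²)/(σ₀²σ²) = 286436.0976/(17964.0409·16975.4841); posterior variance σₙ² = σ₀²σ²/(σ² + n·σ₀²) = 17964.0409·16975.4841/286436.0976 = 1064.629400.

1064.629400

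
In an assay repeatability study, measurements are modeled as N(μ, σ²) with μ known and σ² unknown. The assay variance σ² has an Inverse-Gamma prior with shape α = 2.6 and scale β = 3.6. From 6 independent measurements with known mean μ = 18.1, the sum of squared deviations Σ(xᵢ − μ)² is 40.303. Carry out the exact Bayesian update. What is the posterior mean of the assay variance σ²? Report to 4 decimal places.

5.1634

With known mean μ and an Inverse-Gamma(α, β) prior on σ², the Normal likelihood is conjugate: posterior is Inv-Gamma(α + n/2, β + Σ(xᵢ−μ)²/2).
Posterior: Inv-Gamma(2.6 + 6/2, 3.6 + 40.303/2) = Inv-Gamma(5.60, 23.7515).
E[σ²|data] = β/(α−1) = 23.7515/4.60 = 5.1634.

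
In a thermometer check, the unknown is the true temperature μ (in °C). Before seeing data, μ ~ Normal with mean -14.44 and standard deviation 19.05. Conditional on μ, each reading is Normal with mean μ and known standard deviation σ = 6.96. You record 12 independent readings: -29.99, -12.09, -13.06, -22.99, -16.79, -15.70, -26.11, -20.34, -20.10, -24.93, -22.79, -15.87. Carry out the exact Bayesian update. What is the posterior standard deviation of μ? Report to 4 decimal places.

For Normal data with known variance σ², a Normal(μ₀, σ₀²) prior on μ is conjugate. Posterior precision = 1/σ₀² + n/σ²; posterior mean is the precision-weighted average of μ₀ and x̄.
σ₀² = 19.05² = 362.9025, σ² = 6.96² = 48.4416; σ² + n·σ₀² = 48.4416 + 12·362.9025 = 4403.2716.
Posterior precision = 1/σ₀² + n/σ² = 1/362.9025 + 12/48.4416 = (σ² + n·σ₀²)/(σ₀²σ²) = 4403.2716/(362.9025·48.4416); posterior variance σₙ² = σ₀²σ²/(σ² + n·σ₀²) = 362.9025·48.4416/4403.2716 = 3.992390.
Posterior SD = √σₙ² = √(362.9025·48.4416/4403.2716) = 1.9981.

1.9981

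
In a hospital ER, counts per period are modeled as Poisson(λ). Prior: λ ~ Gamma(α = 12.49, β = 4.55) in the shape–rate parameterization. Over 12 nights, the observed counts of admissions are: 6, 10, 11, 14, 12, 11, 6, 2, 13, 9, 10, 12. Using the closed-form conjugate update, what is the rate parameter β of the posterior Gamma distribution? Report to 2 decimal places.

16.55

With a Gamma(shape α, rate β) prior, the Poisson likelihood is conjugate: the posterior is Gamma(α + ΣXᵢ, β + n).
Sum of counts S = 116 over n = 12 nights.
Posterior: Gamma(α+S, β+n) = Gamma(12.49+116, 4.55+12) = Gamma(128.49, 16.55).
Posterior β = 16.55.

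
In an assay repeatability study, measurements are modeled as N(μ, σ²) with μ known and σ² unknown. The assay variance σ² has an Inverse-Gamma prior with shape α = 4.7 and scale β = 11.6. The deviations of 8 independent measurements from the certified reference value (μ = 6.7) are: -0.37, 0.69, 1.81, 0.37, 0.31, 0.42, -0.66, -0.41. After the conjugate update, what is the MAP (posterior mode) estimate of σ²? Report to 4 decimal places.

With known mean μ and an Inverse-Gamma(α, β) prior on σ², the Normal likelihood is conjugate: posterior is Inv-Gamma(α + n/2, β + Σ(xᵢ−μ)²/2).
Σ(xᵢ−μ)² = (-0.37)² + (0.69)² + (1.81)² + (0.37)² + (0.31)² + (0.42)² + (-0.66)² + (-0.41)² = 4.9022.
Posterior: Inv-Gamma(4.7 + 8/2, 11.6 + 4.9022/2) = Inv-Gamma(8.70, 14.05110).
Mode = β/(α+1) = 14.05110/9.70 = 1.4486.

1.4486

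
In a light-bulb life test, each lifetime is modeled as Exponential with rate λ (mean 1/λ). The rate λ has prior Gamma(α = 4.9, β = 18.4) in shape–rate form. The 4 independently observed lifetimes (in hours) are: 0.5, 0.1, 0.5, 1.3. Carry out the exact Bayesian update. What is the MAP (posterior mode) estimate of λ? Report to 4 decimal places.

With a Gamma(shape α, rate β) prior on the exponential rate λ, the posterior after n observations with total T = Σxᵢ is Gamma(α+n, β+T).
Sum of observations T = 2.4 hours; n = 4.
Posterior: Gamma(4.9+4, 18.4+2.4) = Gamma(8.9, 20.8).
Mode = (α−1)/β = 0.3798.

0.3798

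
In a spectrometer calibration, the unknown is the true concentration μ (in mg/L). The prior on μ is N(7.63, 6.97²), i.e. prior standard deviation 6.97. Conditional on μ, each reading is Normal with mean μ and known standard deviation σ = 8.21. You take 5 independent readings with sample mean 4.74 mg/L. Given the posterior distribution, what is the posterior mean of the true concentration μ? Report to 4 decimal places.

For Normal data with known variance σ², a Normal(μ₀, σ₀²) prior on μ is conjugate. Posterior precision = 1/σ₀² + n/σ²; posterior mean is the precision-weighted average of μ₀ and x̄.
n·x̄ = 5·4.74 = 23.7.
σ₀² = 6.97² = 48.5809, σ² = 8.21² = 67.4041; σ² + n·σ₀² = 67.4041 + 5·48.5809 = 310.3086.
Posterior mean = (μ₀/σ₀² + n·x̄/σ²)/(1/σ₀² + n/σ²) = (σ²·μ₀ + σ₀²·n·x̄)/(σ² + n·σ₀²) = (67.4041·7.63 + 48.5809·23.7)/310.3086 = 1665.660613/310.3086 = 5.3678.

5.3678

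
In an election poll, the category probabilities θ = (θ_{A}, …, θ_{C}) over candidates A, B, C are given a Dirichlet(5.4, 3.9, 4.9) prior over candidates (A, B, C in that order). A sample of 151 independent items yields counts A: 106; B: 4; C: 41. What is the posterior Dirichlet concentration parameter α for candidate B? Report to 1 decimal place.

The Dirichlet prior is conjugate to the Multinomial likelihood: each posterior αⱼ = prior αⱼ + observed count nⱼ.
Posterior concentration: (111.4, 7.9, 45.9), total = 165.2.
α_{B} = 3.9 + 4 = 7.9.

7.9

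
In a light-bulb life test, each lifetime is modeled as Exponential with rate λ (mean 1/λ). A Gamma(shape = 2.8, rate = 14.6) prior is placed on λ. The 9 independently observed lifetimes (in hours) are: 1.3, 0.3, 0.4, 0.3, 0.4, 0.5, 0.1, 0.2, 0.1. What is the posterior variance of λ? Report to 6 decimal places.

0.035624

With a Gamma(shape α, rate β) prior on the exponential rate λ, the posterior after n observations with total T = Σxᵢ is Gamma(α+n, β+T).
Sum of observations T = 3.6 hours; n = 9.
Posterior: Gamma(2.8+9, 14.6+3.6) = Gamma(11.8, 18.2).
Var = α/β² = 0.035624.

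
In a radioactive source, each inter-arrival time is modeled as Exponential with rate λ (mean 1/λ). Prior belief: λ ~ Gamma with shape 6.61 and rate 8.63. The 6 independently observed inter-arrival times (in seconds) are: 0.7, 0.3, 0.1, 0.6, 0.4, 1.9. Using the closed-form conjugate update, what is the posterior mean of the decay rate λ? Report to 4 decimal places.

0.9984

With a Gamma(shape α, rate β) prior on the exponential rate λ, the posterior after n observations with total T = Σxᵢ is Gamma(α+n, β+T).
Sum of observations T = 4.0 seconds; n = 6.
Posterior: Gamma(6.61+6, 8.63+4.0) = Gamma(12.61, 12.63).
Posterior mean of λ = α/β = 12.61/12.63 = 0.9984.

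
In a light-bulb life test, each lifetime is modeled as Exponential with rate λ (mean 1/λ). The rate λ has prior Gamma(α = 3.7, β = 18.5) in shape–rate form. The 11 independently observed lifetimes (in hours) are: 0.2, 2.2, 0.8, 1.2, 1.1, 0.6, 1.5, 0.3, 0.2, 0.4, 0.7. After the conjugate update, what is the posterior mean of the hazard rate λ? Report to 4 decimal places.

0.5307

With a Gamma(shape α, rate β) prior on the exponential rate λ, the posterior after n observations with total T = Σxᵢ is Gamma(α+n, β+T).
Sum of observations T = 9.2 hours; n = 11.
Posterior: Gamma(3.7+11, 18.5+9.2) = Gamma(14.7, 27.7).
Posterior mean of λ = α/β = 14.7/27.7 = 0.5307.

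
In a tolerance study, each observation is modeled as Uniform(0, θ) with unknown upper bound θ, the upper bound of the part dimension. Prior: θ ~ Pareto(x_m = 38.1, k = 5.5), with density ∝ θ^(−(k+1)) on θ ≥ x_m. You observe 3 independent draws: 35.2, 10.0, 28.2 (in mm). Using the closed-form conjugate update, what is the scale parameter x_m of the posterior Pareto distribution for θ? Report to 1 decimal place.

38.1

A Pareto(scale x_m, shape k) prior on the upper bound θ of Uniform(0, θ) is conjugate: posterior is Pareto(max(x_m, max xᵢ), k + n).
Sample maximum = 35.2; prior scale x_m = 38.1 → posterior scale = max = 38.1.
Posterior shape = 5.5 + 3 = 8.5.
Posterior scale x_m = 38.1.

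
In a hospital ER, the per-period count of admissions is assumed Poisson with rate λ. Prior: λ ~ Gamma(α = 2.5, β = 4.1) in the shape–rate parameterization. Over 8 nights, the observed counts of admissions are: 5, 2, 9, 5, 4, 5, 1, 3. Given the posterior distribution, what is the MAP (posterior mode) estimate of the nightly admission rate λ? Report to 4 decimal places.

2.9339

With a Gamma(shape α, rate β) prior, the Poisson likelihood is conjugate: the posterior is Gamma(α + ΣXᵢ, β + n).
Sum of counts S = 34 over n = 8 nights.
Posterior: Gamma(α+S, β+n) = Gamma(2.5+34, 4.1+8) = Gamma(36.5, 12.1).
Mode of Gamma(α,β) for α≥1 is (α−1)/β = 35.5/12.1 = 2.9339.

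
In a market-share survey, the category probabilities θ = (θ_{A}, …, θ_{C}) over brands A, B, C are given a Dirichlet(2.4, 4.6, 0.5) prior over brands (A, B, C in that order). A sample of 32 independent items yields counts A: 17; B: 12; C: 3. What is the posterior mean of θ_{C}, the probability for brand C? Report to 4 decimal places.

0.0886

The Dirichlet prior is conjugate to the Multinomial likelihood: each posterior αⱼ = prior αⱼ + observed count nⱼ.
Posterior concentration: (19.4, 16.6, 3.5), total = 39.5.
E[θ_{C}|data] = α_{C}/Σα = 3.5/39.5 = 0.0886.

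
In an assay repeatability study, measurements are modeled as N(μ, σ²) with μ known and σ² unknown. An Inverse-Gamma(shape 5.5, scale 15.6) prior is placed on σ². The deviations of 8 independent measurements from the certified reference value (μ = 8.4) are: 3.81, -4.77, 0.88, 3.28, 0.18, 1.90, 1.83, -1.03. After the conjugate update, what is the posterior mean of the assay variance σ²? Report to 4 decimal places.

5.1796

With known mean μ and an Inverse-Gamma(α, β) prior on σ², the Normal likelihood is conjugate: posterior is Inv-Gamma(α + n/2, β + Σ(xᵢ−μ)²/2).
Σ(xᵢ−μ)² = (3.81)² + (-4.77)² + (0.88)² + (3.28)² + (0.18)² + (1.90)² + (1.83)² + (-1.03)² = 56.8540.
Posterior: Inv-Gamma(5.5 + 8/2, 15.6 + 56.8540/2) = Inv-Gamma(9.50, 44.02700).
E[σ²|data] = β/(α−1) = 44.02700/8.50 = 5.1796.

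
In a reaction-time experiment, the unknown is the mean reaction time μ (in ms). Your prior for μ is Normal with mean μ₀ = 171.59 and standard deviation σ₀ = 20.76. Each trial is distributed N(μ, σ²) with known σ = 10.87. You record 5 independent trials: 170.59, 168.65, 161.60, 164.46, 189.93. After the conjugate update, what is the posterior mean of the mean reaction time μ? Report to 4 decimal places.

For Normal data with known variance σ², a Normal(μ₀, σ₀²) prior on μ is conjugate. Posterior precision = 1/σ₀² + n/σ²; posterior mean is the precision-weighted average of μ₀ and x̄.
Σxᵢ = 170.59 + 168.65 + 161.60 + 164.46 + 189.93 = 855.23, so n·x̄ = 855.23.
σ₀² = 20.76² = 430.9776, σ² = 10.87² = 118.1569; σ² + n·σ₀² = 118.1569 + 5·430.9776 = 2273.0449.
Posterior mean = (μ₀/σ₀² + n·x̄/σ²)/(1/σ₀² + n/σ²) = (σ²·μ₀ + σ₀²·n·x̄)/(σ² + n·σ₀²) = (118.1569·171.59 + 430.9776·855.23)/2273.0449 = 388859.515319/2273.0449 = 171.0743.

171.0743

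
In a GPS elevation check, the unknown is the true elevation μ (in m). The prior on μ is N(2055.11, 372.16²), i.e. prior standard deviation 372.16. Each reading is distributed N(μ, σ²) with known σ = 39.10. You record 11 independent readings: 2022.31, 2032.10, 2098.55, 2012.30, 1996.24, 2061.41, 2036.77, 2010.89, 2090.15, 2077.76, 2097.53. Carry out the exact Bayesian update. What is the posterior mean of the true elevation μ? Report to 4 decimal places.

For Normal data with known variance σ², a Normal(μ₀, σ₀²) prior on μ is conjugate. Posterior precision = 1/σ₀² + n/σ²; posterior mean is the precision-weighted average of μ₀ and x̄.
Σxᵢ = 2022.31 + 2032.10 + 2098.55 + 2012.30 + 1996.24 + 2061.41 + 2036.77 + 2010.89 + 2090.15 + 2077.76 + 2097.53 = 22536.01, so n·x̄ = 22536.01.
σ₀² = 372.16² = 138503.0656, σ² = 39.10² = 1528.81; σ² + n·σ₀² = 1528.81 + 11·138503.0656 = 1525062.5316.
Posterior mean = (μ₀/σ₀² + n·x̄/σ²)/(1/σ₀² + n/σ²) = (σ²·μ₀ + σ₀²·n·x̄)/(σ² + n·σ₀²) = (1528.81·2055.11 + 138503.0656·22536.01)/1525062.5316 = 3124448344.111356/1525062.5316 = 2048.7346.

2048.7346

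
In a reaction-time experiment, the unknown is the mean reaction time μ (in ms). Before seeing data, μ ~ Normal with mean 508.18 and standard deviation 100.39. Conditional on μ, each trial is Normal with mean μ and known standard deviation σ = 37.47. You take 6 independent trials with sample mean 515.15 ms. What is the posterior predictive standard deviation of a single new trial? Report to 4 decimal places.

40.4066

For Normal data with known variance σ², a Normal(μ₀, σ₀²) prior on μ is conjugate. Posterior precision = 1/σ₀² + n/σ²; posterior mean is the precision-weighted average of μ₀ and x̄.
σ₀² = 100.39² = 10078.1521, σ² = 37.47² = 1404.0009; σ² + n·σ₀² = 1404.0009 + 6·10078.1521 = 61872.9135.
Posterior precision = 1/σ₀² + n/σ² = 1/10078.1521 + 6/1404.0009 = (σ² + n·σ₀²)/(σ₀²σ²) = 61872.9135/(10078.1521·1404.0009); posterior variance σₙ² = σ₀²σ²/(σ² + n·σ₀²) = 10078.1521·1404.0009/61872.9135 = 228.690291.
Predictive variance for one new observation = σₙ² + σ² = 10078.1521·1404.0009/61872.9135 + 1404.0009 = σ²·(σ₀² + 61872.9135)/61872.9135 = 1404.0009·71951.0656/61872.9135 = 1632.691191; SD = √(1404.0009·71951.0656/61872.9135) = 40.4066.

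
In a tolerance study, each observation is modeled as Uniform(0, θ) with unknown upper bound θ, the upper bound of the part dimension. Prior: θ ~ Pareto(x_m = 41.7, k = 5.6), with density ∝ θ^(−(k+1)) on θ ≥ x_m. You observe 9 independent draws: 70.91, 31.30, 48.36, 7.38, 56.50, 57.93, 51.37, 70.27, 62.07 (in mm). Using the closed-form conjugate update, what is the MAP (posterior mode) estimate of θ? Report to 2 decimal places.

A Pareto(scale x_m, shape k) prior on the upper bound θ of Uniform(0, θ) is conjugate: posterior is Pareto(max(x_m, max xᵢ), k + n).
Sample maximum = 70.91; prior scale x_m = 41.7 → posterior scale = max = 70.91.
Posterior shape = 5.6 + 9 = 14.6.
The Pareto density is decreasing on [x_m, ∞), so the mode is x_m = 70.91.

70.91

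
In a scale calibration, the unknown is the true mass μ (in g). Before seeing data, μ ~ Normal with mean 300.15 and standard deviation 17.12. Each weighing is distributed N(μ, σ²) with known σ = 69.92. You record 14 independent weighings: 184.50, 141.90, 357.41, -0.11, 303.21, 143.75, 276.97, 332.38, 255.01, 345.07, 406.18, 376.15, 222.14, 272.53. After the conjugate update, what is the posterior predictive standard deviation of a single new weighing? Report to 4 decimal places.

For Normal data with known variance σ², a Normal(μ₀, σ₀²) prior on μ is conjugate. Posterior precision = 1/σ₀² + n/σ²; posterior mean is the precision-weighted average of μ₀ and x̄.
σ₀² = 17.12² = 293.0944, σ² = 69.92² = 4888.8064; σ² + n·σ₀² = 4888.8064 + 14·293.0944 = 8992.128.
Posterior precision = 1/σ₀² + n/σ² = 1/293.0944 + 14/4888.8064 = (σ² + n·σ₀²)/(σ₀²σ²) = 8992.128/(293.0944·4888.8064); posterior variance σₙ² = σ₀²σ²/(σ² + n·σ₀²) = 293.0944·4888.8064/8992.128 = 159.348463.
Predictive variance for one new observation = σₙ² + σ² = 293.0944·4888.8064/8992.128 + 4888.8064 = σ²·(σ₀² + 8992.128)/8992.128 = 4888.8064·9285.2224/8992.128 = 5048.154863; SD = √(4888.8064·9285.2224/8992.128) = 71.0504.

71.0504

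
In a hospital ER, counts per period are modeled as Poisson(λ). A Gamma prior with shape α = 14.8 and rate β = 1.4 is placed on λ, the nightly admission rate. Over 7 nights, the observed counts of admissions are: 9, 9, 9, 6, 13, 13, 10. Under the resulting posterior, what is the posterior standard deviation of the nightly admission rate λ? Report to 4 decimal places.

1.0898

With a Gamma(shape α, rate β) prior, the Poisson likelihood is conjugate: the posterior is Gamma(α + ΣXᵢ, β + n).
Sum of counts S = 69 over n = 7 nights.
Posterior: Gamma(α+S, β+n) = Gamma(14.8+69, 1.4+7) = Gamma(83.8, 8.4).
SD = √α/β = √83.8/8.4 = 1.0898.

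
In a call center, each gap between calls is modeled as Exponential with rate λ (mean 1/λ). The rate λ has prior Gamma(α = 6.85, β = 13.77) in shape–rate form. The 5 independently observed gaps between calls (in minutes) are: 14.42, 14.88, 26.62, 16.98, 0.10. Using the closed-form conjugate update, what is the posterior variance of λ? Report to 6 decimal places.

With a Gamma(shape α, rate β) prior on the exponential rate λ, the posterior after n observations with total T = Σxᵢ is Gamma(α+n, β+T).
Sum of observations T = 73.00 minutes; n = 5.
Posterior: Gamma(6.85+5, 13.77+73.00) = Gamma(11.85, 86.77).
Var = α/β² = 0.001574.

0.001574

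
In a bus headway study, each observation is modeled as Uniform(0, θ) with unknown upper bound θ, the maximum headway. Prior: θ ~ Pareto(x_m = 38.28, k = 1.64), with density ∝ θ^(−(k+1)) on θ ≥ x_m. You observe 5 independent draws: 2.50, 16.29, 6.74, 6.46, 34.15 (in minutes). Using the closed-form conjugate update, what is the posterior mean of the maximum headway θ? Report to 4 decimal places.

A Pareto(scale x_m, shape k) prior on the upper bound θ of Uniform(0, θ) is conjugate: posterior is Pareto(max(x_m, max xᵢ), k + n).
Sample maximum = 34.15; prior scale x_m = 38.28 → posterior scale = max = 38.28.
Posterior shape = 1.64 + 5 = 6.64.
E[θ|data] = k·x_m/(k−1) = 6.64·38.28/5.64 = 45.0672.

45.0672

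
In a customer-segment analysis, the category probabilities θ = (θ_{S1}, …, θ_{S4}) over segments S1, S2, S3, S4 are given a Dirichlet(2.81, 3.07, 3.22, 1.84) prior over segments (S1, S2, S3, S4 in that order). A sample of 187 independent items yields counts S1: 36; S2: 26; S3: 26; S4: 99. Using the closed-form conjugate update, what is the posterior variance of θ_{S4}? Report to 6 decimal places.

0.001256

The Dirichlet prior is conjugate to the Multinomial likelihood: each posterior αⱼ = prior αⱼ + observed count nⱼ.
Posterior concentration: (38.81, 29.07, 29.22, 100.84), total = 197.94.
Var[θ_j] = α_j(Σα−α_j)/((Σα)²(Σα+1)) = 100.84·97.10/(197.94²·198.94) = 0.001256.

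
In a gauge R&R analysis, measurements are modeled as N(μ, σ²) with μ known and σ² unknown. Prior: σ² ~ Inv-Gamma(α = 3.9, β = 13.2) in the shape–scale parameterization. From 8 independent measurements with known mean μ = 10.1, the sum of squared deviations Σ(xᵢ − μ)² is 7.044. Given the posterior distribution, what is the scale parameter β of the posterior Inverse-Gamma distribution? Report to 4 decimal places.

16.7220

With known mean μ and an Inverse-Gamma(α, β) prior on σ², the Normal likelihood is conjugate: posterior is Inv-Gamma(α + n/2, β + Σ(xᵢ−μ)²/2).
Posterior: Inv-Gamma(3.9 + 8/2, 13.2 + 7.044/2) = Inv-Gamma(7.90, 16.7220).
Posterior β = 16.7220.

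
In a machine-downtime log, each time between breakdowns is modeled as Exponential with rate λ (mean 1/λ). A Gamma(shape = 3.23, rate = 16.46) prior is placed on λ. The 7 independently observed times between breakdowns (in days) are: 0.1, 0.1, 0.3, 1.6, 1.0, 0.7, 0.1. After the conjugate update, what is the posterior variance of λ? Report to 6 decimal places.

0.024679

With a Gamma(shape α, rate β) prior on the exponential rate λ, the posterior after n observations with total T = Σxᵢ is Gamma(α+n, β+T).
Sum of observations T = 3.9 days; n = 7.
Posterior: Gamma(3.23+7, 16.46+3.9) = Gamma(10.23, 20.36).
Var = α/β² = 0.024679.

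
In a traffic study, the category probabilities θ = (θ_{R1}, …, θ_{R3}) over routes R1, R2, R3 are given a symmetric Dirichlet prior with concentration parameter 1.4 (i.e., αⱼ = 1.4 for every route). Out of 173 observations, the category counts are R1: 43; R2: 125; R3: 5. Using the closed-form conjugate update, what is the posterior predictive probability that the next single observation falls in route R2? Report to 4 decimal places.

The Dirichlet prior is conjugate to the Multinomial likelihood: each posterior αⱼ = prior αⱼ + observed count nⱼ.
Posterior concentration: (44.4, 126.4, 6.4), total = 177.2.
P(next = R2 | data) = α_{R2}/Σα = 0.7133.

0.7133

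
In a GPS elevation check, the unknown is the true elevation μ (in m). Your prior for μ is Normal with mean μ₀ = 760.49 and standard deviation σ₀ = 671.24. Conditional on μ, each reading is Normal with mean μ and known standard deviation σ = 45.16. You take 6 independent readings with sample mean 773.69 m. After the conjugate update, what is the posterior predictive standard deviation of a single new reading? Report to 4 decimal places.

For Normal data with known variance σ², a Normal(μ₀, σ₀²) prior on μ is conjugate. Posterior precision = 1/σ₀² + n/σ²; posterior mean is the precision-weighted average of μ₀ and x̄.
σ₀² = 671.24² = 450563.1376, σ² = 45.16² = 2039.4256; σ² + n·σ₀² = 2039.4256 + 6·450563.1376 = 2705418.2512.
Posterior precision = 1/σ₀² + n/σ² = 1/450563.1376 + 6/2039.4256 = (σ² + n·σ₀²)/(σ₀²σ²) = 2705418.2512/(450563.1376·2039.4256); posterior variance σₙ² = σ₀²σ²/(σ² + n·σ₀²) = 450563.1376·2039.4256/2705418.2512 = 339.648037.
Predictive variance for one new observation = σₙ² + σ² = 450563.1376·2039.4256/2705418.2512 + 2039.4256 = σ²·(σ₀² + 2705418.2512)/2705418.2512 = 2039.4256·3155981.3888/2705418.2512 = 2379.073637; SD = √(2039.4256·3155981.3888/2705418.2512) = 48.7757.

48.7757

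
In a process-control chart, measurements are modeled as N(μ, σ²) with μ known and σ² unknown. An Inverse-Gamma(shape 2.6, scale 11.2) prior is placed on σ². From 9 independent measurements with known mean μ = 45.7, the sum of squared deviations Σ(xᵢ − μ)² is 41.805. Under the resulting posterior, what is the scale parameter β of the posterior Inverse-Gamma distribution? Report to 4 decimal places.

With known mean μ and an Inverse-Gamma(α, β) prior on σ², the Normal likelihood is conjugate: posterior is Inv-Gamma(α + n/2, β + Σ(xᵢ−μ)²/2).
Posterior: Inv-Gamma(2.6 + 9/2, 11.2 + 41.805/2) = Inv-Gamma(7.10, 32.1025).
Posterior β = 32.1025.

32.1025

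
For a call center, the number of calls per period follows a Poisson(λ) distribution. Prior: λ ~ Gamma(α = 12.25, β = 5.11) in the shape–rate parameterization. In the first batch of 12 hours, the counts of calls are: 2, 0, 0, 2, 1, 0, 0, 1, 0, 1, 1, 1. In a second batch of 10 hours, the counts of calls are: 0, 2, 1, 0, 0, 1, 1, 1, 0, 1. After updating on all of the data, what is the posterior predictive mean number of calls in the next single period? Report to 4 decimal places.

With a Gamma(shape α, rate β) prior, the Poisson likelihood is conjugate: the posterior is Gamma(α + ΣXᵢ, β + n).
Batch 1: sum of counts S = 9 over n = 12 hours.
After batch 1: Gamma(α+S, β+n) = Gamma(12.25+9, 5.11+12) = Gamma(21.25, 17.11).
Batch 2: sum of counts S = 7 over n = 10 hours.
After batch 2: Gamma(α+S, β+n) = Gamma(21.25+7, 17.11+10) = Gamma(28.25, 27.11).
The predictive distribution for one future period is NegBinom with mean α/β = 1.0421.

1.0421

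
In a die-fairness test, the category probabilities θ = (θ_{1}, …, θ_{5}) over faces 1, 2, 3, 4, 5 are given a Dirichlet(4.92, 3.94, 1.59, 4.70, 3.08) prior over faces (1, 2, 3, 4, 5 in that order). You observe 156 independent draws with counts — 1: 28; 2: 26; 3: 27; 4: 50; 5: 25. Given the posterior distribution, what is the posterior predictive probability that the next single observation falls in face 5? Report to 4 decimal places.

0.1612

The Dirichlet prior is conjugate to the Multinomial likelihood: each posterior αⱼ = prior αⱼ + observed count nⱼ.
Posterior concentration: (32.92, 29.94, 28.59, 54.70, 28.08), total = 174.23.
P(next = 5 | data) = α_{5}/Σα = 0.1612.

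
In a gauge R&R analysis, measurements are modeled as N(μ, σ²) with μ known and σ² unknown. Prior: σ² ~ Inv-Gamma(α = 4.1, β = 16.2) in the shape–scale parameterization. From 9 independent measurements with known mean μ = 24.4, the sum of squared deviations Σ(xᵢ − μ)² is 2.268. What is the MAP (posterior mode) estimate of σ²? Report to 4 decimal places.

With known mean μ and an Inverse-Gamma(α, β) prior on σ², the Normal likelihood is conjugate: posterior is Inv-Gamma(α + n/2, β + Σ(xᵢ−μ)²/2).
Posterior: Inv-Gamma(4.1 + 9/2, 16.2 + 2.268/2) = Inv-Gamma(8.60, 17.3340).
Mode = β/(α+1) = 17.3340/9.60 = 1.8056.

1.8056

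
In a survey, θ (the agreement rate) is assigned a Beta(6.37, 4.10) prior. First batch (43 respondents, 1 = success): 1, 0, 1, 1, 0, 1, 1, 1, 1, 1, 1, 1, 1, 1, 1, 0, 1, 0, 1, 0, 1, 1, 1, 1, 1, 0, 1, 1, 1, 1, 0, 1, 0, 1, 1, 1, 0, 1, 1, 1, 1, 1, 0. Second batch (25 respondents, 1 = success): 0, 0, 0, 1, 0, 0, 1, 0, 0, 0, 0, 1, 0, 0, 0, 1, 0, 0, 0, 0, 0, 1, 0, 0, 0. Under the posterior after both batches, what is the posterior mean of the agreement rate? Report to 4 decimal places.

The Beta prior is conjugate to a Binomial/Bernoulli likelihood; the update adds successes to α and failures to β.
After batch 1: Beta(6.37+33, 4.10+10) = Beta(39.37, 14.10).
After batch 2: Beta(39.37+5, 14.10+20) = Beta(44.37, 34.10).
Posterior mean = α/(α+β) = 44.37/78.47 = 0.5654.

0.5654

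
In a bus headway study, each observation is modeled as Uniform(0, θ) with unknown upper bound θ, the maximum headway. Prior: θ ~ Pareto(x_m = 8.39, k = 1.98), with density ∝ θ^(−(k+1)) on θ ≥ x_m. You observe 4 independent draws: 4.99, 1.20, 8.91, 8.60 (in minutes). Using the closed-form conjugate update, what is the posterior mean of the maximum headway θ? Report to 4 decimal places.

10.6992

A Pareto(scale x_m, shape k) prior on the upper bound θ of Uniform(0, θ) is conjugate: posterior is Pareto(max(x_m, max xᵢ), k + n).
Sample maximum = 8.91; prior scale x_m = 8.39 → posterior scale = max = 8.91.
Posterior shape = 1.98 + 4 = 5.98.
E[θ|data] = k·x_m/(k−1) = 5.98·8.91/4.98 = 10.6992.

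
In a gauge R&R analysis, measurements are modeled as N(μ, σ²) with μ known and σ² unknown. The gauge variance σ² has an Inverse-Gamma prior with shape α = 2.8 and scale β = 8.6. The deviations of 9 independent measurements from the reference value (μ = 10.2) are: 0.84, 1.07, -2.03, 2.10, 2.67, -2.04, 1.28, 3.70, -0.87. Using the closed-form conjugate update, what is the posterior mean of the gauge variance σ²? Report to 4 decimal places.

4.3617

With known mean μ and an Inverse-Gamma(α, β) prior on σ², the Normal likelihood is conjugate: posterior is Inv-Gamma(α + n/2, β + Σ(xᵢ−μ)²/2).
Σ(xᵢ−μ)² = (0.84)² + (1.07)² + (-2.03)² + (2.10)² + (2.67)² + (-2.04)² + (1.28)² + (3.70)² + (-0.87)² = 37.7572.
Posterior: Inv-Gamma(2.8 + 9/2, 8.6 + 37.7572/2) = Inv-Gamma(7.30, 27.47860).
E[σ²|data] = β/(α−1) = 27.47860/6.30 = 4.3617.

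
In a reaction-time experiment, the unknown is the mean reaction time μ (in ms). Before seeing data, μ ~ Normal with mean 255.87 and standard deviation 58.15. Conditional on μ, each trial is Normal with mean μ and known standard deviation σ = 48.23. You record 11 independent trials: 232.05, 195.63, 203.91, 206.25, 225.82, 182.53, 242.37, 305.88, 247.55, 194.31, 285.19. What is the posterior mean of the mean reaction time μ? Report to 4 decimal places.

For Normal data with known variance σ², a Normal(μ₀, σ₀²) prior on μ is conjugate. Posterior precision = 1/σ₀² + n/σ²; posterior mean is the precision-weighted average of μ₀ and x̄.
Σxᵢ = 232.05 + 195.63 + 203.91 + 206.25 + 225.82 + 182.53 + 242.37 + 305.88 + 247.55 + 194.31 + 285.19 = 2521.49, so n·x̄ = 2521.49.
σ₀² = 58.15² = 3381.4225, σ² = 48.23² = 2326.1329; σ² + n·σ₀² = 2326.1329 + 11·3381.4225 = 39521.7804.
Posterior mean = (μ₀/σ₀² + n·x̄/σ²)/(1/σ₀² + n/σ²) = (σ²·μ₀ + σ₀²·n·x̄)/(σ² + n·σ₀²) = (2326.1329·255.87 + 3381.4225·2521.49)/39521.7804 = 9121410.644648/39521.7804 = 230.7945.

230.7945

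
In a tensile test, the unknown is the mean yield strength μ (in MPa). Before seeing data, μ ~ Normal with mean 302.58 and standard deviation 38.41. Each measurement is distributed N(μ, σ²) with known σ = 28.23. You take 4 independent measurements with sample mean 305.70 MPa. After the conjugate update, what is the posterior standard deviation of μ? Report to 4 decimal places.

For Normal data with known variance σ², a Normal(μ₀, σ₀²) prior on μ is conjugate. Posterior precision = 1/σ₀² + n/σ²; posterior mean is the precision-weighted average of μ₀ and x̄.
σ₀² = 38.41² = 1475.3281, σ² = 28.23² = 796.9329; σ² + n·σ₀² = 796.9329 + 4·1475.3281 = 6698.2453.
Posterior precision = 1/σ₀² + n/σ² = 1/1475.3281 + 4/796.9329 = (σ² + n·σ₀²)/(σ₀²σ²) = 6698.2453/(1475.3281·796.9329); posterior variance σₙ² = σ₀²σ²/(σ² + n·σ₀²) = 1475.3281·796.9329/6698.2453 = 175.529179.
Posterior SD = √σₙ² = √(1475.3281·796.9329/6698.2453) = 13.2487.

13.2487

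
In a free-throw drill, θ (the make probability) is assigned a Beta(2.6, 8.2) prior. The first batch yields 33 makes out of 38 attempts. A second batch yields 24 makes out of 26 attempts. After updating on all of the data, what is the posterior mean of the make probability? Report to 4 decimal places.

0.7968

The Beta prior is conjugate to a Binomial/Bernoulli likelihood; the update adds successes to α and failures to β.
After batch 1: Beta(2.6+33, 8.2+5) = Beta(35.6, 13.2).
After batch 2: Beta(35.6+24, 13.2+2) = Beta(59.6, 15.2).
Posterior mean = α/(α+β) = 59.6/74.8 = 0.7968.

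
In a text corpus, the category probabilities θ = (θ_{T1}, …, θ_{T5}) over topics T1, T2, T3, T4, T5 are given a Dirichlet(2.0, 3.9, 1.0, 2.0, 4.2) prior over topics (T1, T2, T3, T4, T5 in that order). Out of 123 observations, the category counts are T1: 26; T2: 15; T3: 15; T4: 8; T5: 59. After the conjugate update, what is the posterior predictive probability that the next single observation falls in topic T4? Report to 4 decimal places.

0.0735

The Dirichlet prior is conjugate to the Multinomial likelihood: each posterior αⱼ = prior αⱼ + observed count nⱼ.
Posterior concentration: (28.0, 18.9, 16.0, 10.0, 63.2), total = 136.1.
P(next = T4 | data) = α_{T4}/Σα = 0.0735.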